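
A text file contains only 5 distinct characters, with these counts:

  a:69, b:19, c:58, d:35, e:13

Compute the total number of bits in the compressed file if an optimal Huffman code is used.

Build the Huffman tree bottom-up:
merge e(13) and b(19): 32
merge 32 and d(35): 67
merge c(58) and 67: 125
merge a(69) and 125: 194
Total encoded bits = sum of merged weights = 32 + 67 + 125 + 194 = 418.

418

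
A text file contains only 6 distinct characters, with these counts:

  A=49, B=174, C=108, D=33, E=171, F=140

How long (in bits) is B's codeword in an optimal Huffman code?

2

Build the tree from the bottom:
combine D(33), A(49) → 82
combine 82, C(108) → 190
combine F(140), E(171) → 311
combine B(174), 190 → 364
combine 311, 364 → 675
B sits 2 levels below the root, so its codeword is 2 bits.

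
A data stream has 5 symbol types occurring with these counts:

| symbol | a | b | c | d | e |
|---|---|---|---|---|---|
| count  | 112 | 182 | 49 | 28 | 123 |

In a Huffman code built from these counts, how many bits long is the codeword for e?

2

Build the tree from the bottom:
combine d(28), c(49) → 77
combine 77, a(112) → 189
combine e(123), b(182) → 305
combine 189, 305 → 494
The subtree containing e is merged 2 times, so code length = 2.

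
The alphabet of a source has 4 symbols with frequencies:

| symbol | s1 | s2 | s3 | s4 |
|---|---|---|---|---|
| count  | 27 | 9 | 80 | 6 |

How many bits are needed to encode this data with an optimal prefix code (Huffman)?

Greedily combine the two least-frequent nodes:
combine s4(6), s2(9) → 15
combine 15, s1(27) → 42
combine 42, s3(80) → 122
The encoded length is the sum of every internal node's weight: 15 + 42 + 122 = 179 bits.

179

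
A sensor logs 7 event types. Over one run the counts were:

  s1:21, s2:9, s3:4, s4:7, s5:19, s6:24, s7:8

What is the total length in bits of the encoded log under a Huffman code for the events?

240

Build the Huffman tree bottom-up:
combine s3(4), s4(7) → 11
combine s7(8), s2(9) → 17
combine 11, 17 → 28
combine s5(19), s1(21) → 40
combine s6(24), 28 → 52
combine 40, 52 → 92
Each symbol's bit-cost is frequency × depth; summing gives 240 bits (equivalently 11 + 17 + 28 + 40 + 52 + 92).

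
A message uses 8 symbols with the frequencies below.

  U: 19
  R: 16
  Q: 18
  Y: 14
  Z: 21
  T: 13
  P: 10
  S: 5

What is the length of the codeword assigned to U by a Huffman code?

3

Repeatedly merge the two smallest:
S(5) + P(10) → 15
T(13) + Y(14) → 27
15 + R(16) → 31
Q(18) + U(19) → 37
Z(21) + 27 → 48
31 + 37 → 68
48 + 68 → 116
U sits 3 levels below the root, so its codeword is 3 bits.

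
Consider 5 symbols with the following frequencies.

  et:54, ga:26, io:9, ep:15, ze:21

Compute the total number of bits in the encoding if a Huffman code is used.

265

Merge the two smallest weights repeatedly:
merge io(9) and ep(15): 24
merge ze(21) and 24: 45
merge ga(26) and 45: 71
merge et(54) and 71: 125
The encoded length is the sum of every internal node's weight: 24 + 45 + 71 + 125 = 265 bits.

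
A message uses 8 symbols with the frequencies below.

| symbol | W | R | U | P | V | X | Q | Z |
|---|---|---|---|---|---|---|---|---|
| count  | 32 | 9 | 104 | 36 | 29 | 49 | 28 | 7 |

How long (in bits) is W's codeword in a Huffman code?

3

Build the tree from the bottom:
merge Z(7) and R(9): 16
merge 16 and Q(28): 44
merge V(29) and W(32): 61
merge P(36) and 44: 80
merge X(49) and 61: 110
merge 80 and U(104): 184
merge 110 and 184: 294
W's leaf is at depth 3, giving a 3-bit codeword.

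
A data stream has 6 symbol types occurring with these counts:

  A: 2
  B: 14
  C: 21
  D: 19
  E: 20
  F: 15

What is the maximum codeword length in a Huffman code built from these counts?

4

Merge the two lowest-weight nodes at each step:
combine A(2), B(14) → 16
combine F(15), 16 → 31
combine D(19), E(20) → 39
combine C(21), 31 → 52
combine 39, 52 → 91
Maximum depth reached is 4.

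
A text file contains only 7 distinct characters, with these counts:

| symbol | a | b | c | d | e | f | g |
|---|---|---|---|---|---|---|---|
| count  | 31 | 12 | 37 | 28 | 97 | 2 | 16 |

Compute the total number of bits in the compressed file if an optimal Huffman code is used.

Build the Huffman tree bottom-up:
combine f(2), b(12) → 14
combine 14, g(16) → 30
combine d(28), 30 → 58
combine a(31), c(37) → 68
combine 58, 68 → 126
combine e(97), 126 → 223
Total encoded bits = sum of merged weights = 14 + 30 + 58 + 68 + 126 + 223 = 519.

519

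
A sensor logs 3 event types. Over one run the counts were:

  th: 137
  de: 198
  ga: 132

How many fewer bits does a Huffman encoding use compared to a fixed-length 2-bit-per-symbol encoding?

198

Fixed-length: 2 bits × 467 symbols = 934 bits.
Huffman merges:
combine ga(132), th(137) → 269
combine de(198), 269 → 467
Huffman total = 269 + 467 = 736 bits.
Saving = 934 − 736 = 198 bits.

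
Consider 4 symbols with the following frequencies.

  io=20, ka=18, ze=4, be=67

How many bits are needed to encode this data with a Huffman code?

173

Merge the two smallest weights repeatedly:
ze(4) + ka(18) → 22
io(20) + 22 → 42
42 + be(67) → 109
Total encoded bits = sum of merged weights = 22 + 42 + 109 = 173.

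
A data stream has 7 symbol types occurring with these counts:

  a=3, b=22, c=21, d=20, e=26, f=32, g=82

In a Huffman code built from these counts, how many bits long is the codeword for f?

3

Repeatedly merge the two smallest:
merge a(3) and d(20): 23
merge c(21) and b(22): 43
merge 23 and e(26): 49
merge f(32) and 43: 75
merge 49 and 75: 124
merge g(82) and 124: 206
f sits 3 levels below the root, so its codeword is 3 bits.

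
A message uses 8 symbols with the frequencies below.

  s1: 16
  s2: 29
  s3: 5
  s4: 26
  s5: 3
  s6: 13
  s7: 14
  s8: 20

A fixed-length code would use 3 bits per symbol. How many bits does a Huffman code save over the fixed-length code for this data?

Fixed-length: 3 bits × 126 symbols = 378 bits.
Huffman merges:
s5(3) + s3(5) → 8
8 + s6(13) → 21
s7(14) + s1(16) → 30
s8(20) + 21 → 41
s4(26) + s2(29) → 55
30 + 41 → 71
55 + 71 → 126
Huffman total = 8 + 21 + 30 + 41 + 55 + 71 + 126 = 352 bits.
Saving = 378 − 352 = 26 bits.

26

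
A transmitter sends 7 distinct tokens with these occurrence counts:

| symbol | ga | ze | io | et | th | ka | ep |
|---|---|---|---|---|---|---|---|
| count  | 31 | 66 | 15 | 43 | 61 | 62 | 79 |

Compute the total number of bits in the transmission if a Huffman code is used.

Greedily combine the two least-frequent nodes:
merge io(15) and ga(31): 46
merge et(43) and 46: 89
merge th(61) and ka(62): 123
merge ze(66) and ep(79): 145
merge 89 and 123: 212
merge 145 and 212: 357
Each symbol's bit-cost is frequency × depth; summing gives 972 bits (equivalently 46 + 89 + 123 + 145 + 212 + 357).

972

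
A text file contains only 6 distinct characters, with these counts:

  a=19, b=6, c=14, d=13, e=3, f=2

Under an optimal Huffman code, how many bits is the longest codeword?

4

Merge the two lowest-weight nodes at each step:
merge f(2) and e(3): 5
merge 5 and b(6): 11
merge 11 and d(13): 24
merge c(14) and a(19): 33
merge 24 and 33: 57
The first pair merged (f, e) ends up deepest, at depth 4.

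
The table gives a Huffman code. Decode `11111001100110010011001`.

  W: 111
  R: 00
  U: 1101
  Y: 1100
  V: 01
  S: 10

WYYYSVSV

Read left to right; each codeword is recognised as soon as it completes (prefix code):
  111→W | 1100→Y | 1100→Y | 1100→Y | 10→S | 01→V | 10→S | 01→V
Decoded message: WYYYSVSV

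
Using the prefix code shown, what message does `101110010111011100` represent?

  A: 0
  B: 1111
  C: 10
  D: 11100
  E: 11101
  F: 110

Read left to right; each codeword is recognised as soon as it completes (prefix code):
  10→C | 11100→D | 10→C | 11101→E | 110→F | 0→A
Decoded message: CDCEFA

CDCEFA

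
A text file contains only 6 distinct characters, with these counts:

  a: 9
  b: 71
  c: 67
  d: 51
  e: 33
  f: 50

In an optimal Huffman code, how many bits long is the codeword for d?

Build the tree from the bottom:
merge a(9) and e(33): 42
merge 42 and f(50): 92
merge d(51) and c(67): 118
merge b(71) and 92: 163
merge 118 and 163: 281
d's leaf is at depth 2, giving a 2-bit codeword.

2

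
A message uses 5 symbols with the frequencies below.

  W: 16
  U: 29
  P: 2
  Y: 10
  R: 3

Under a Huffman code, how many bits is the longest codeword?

4

Merge the two lowest-weight nodes at each step:
P(2) + R(3) → 5
5 + Y(10) → 15
15 + W(16) → 31
U(29) + 31 → 60
Maximum depth reached is 4.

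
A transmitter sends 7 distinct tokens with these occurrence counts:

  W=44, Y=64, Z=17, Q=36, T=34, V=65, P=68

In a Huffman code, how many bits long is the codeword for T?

4

Build the tree from the bottom:
combine Z(17), T(34) → 51
combine Q(36), W(44) → 80
combine 51, Y(64) → 115
combine V(65), P(68) → 133
combine 80, 115 → 195
combine 133, 195 → 328
T's leaf is at depth 4, giving a 4-bit codeword.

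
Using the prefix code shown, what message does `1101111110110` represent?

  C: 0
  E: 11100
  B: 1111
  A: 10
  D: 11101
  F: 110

Read left to right; each codeword is recognised as soon as it completes (prefix code):
  110→F | 1111→B | 110→F | 110→F
Decoded message: FBFF

FBFF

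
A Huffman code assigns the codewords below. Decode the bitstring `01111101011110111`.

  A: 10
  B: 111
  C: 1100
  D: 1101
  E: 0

EBDEBAB

Read left to right; each codeword is recognised as soon as it completes (prefix code):
  0→E | 111→B | 1101→D | 0→E | 111→B | 10→A | 111→B
Decoded message: EBDEBAB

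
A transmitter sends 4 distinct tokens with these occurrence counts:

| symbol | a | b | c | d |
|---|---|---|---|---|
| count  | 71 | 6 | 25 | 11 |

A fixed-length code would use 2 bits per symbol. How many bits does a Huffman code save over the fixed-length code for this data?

54

Fixed-length: 2 bits × 113 symbols = 226 bits.
Huffman merges:
combine b(6), d(11) → 17
combine 17, c(25) → 42
combine 42, a(71) → 113
Huffman total = 17 + 42 + 113 = 172 bits.
Saving = 226 − 172 = 54 bits.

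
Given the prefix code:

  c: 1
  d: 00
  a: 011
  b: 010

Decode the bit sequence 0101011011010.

bcaab

Read left to right; each codeword is recognised as soon as it completes (prefix code):
  010→b | 1→c | 011→a | 011→a | 010→b
Decoded message: bcaab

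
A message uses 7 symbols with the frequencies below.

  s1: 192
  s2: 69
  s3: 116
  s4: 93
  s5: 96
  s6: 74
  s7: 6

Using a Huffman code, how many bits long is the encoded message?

1705

Build the Huffman tree bottom-up:
merge s7(6) and s2(69): 75
merge s6(74) and 75: 149
merge s4(93) and s5(96): 189
merge s3(116) and 149: 265
merge 189 and s1(192): 381
merge 265 and 381: 646
Total encoded bits = sum of merged weights = 75 + 149 + 189 + 265 + 381 + 646 = 1705.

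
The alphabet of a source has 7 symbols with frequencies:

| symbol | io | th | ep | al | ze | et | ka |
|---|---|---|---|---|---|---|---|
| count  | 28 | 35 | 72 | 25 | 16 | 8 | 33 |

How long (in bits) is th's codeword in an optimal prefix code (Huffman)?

Build the tree from the bottom:
combine et(8), ze(16) → 24
combine 24, al(25) → 49
combine io(28), ka(33) → 61
combine th(35), 49 → 84
combine 61, ep(72) → 133
combine 84, 133 → 217
The subtree containing th is merged 2 times, so code length = 2.

2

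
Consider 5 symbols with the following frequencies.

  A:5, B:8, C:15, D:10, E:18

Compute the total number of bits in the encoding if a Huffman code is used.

125

Greedily combine the two least-frequent nodes:
merge A(5) and B(8): 13
merge D(10) and 13: 23
merge C(15) and E(18): 33
merge 23 and 33: 56
The encoded length is the sum of every internal node's weight: 13 + 23 + 33 + 56 = 125 bits.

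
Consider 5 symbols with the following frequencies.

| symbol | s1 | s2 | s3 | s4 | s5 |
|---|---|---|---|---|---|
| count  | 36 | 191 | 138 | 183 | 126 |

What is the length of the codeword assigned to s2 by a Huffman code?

Build the tree from the bottom:
merge s1(36) and s5(126): 162
merge s3(138) and 162: 300
merge s4(183) and s2(191): 374
merge 300 and 374: 674
s2's leaf is at depth 2, giving a 2-bit codeword.

2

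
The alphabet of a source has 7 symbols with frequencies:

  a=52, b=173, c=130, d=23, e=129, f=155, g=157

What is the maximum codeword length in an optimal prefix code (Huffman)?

Merge the two lowest-weight nodes at each step:
d(23) + a(52) → 75
75 + e(129) → 204
c(130) + f(155) → 285
g(157) + b(173) → 330
204 + 285 → 489
330 + 489 → 819
The rarest symbols sit at the bottom; the longest codeword is 4 bits.

4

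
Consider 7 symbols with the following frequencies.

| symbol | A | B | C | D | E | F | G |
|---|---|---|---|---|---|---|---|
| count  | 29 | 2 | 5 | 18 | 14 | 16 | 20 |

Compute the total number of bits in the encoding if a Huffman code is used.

270

Build the Huffman tree bottom-up:
merge B(2) and C(5): 7
merge 7 and E(14): 21
merge F(16) and D(18): 34
merge G(20) and 21: 41
merge A(29) and 34: 63
merge 41 and 63: 104
Total encoded bits = sum of merged weights = 7 + 21 + 34 + 41 + 63 + 104 = 270.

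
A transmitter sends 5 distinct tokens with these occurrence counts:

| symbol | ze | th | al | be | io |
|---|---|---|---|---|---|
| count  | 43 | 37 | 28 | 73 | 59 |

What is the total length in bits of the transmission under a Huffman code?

Build the Huffman tree bottom-up:
combine al(28), th(37) → 65
combine ze(43), io(59) → 102
combine 65, be(73) → 138
combine 102, 138 → 240
Each symbol's bit-cost is frequency × depth; summing gives 545 bits (equivalently 65 + 102 + 138 + 240).

545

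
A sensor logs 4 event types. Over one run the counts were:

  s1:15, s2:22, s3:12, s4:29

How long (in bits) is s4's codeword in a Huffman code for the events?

Repeatedly merge the two smallest:
combine s3(12), s1(15) → 27
combine s2(22), 27 → 49
combine s4(29), 49 → 78
s4 is merged only at the final step, so code length = 1.

1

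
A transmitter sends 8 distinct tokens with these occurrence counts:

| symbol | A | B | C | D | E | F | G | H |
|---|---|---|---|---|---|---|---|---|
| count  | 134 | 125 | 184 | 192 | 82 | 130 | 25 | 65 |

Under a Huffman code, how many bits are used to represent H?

Build the tree from the bottom:
combine G(25), H(65) → 90
combine E(82), 90 → 172
combine B(125), F(130) → 255
combine A(134), 172 → 306
combine C(184), D(192) → 376
combine 255, 306 → 561
combine 376, 561 → 937
H sits 5 levels below the root, so its codeword is 5 bits.

5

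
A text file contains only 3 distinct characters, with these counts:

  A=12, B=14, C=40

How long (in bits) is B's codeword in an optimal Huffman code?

2

Huffman merges, smallest pair first:
merge A(12) and B(14): 26
merge 26 and C(40): 66
The subtree containing B is merged 2 times, so code length = 2.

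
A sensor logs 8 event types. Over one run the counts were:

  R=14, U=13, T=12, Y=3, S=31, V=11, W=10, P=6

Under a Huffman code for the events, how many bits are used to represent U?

3

Huffman merges, smallest pair first:
Y(3) + P(6) → 9
9 + W(10) → 19
V(11) + T(12) → 23
U(13) + R(14) → 27
19 + 23 → 42
27 + S(31) → 58
42 + 58 → 100
The subtree containing U is merged 3 times, so code length = 3.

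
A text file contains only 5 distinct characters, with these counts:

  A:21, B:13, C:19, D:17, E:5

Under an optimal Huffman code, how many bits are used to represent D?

Huffman merges, smallest pair first:
E(5) + B(13) → 18
D(17) + 18 → 35
C(19) + A(21) → 40
35 + 40 → 75
D's leaf is at depth 2, giving a 2-bit codeword.

2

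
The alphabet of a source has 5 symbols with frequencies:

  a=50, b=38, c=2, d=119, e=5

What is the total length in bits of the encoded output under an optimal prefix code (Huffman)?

Merge the two smallest weights repeatedly:
c(2) + e(5) → 7
7 + b(38) → 45
45 + a(50) → 95
95 + d(119) → 214
Each symbol's bit-cost is frequency × depth; summing gives 361 bits (equivalently 7 + 45 + 95 + 214).

361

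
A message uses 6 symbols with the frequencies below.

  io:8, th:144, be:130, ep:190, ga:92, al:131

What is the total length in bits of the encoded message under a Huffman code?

1720

Build the Huffman tree bottom-up:
io(8) + ga(92) → 100
100 + be(130) → 230
al(131) + th(144) → 275
ep(190) + 230 → 420
275 + 420 → 695
The encoded length is the sum of every internal node's weight: 100 + 230 + 275 + 420 + 695 = 1720 bits.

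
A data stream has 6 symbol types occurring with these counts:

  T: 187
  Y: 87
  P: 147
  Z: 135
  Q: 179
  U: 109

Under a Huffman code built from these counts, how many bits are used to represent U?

3

Build the tree from the bottom:
merge Y(87) and U(109): 196
merge Z(135) and P(147): 282
merge Q(179) and T(187): 366
merge 196 and 282: 478
merge 366 and 478: 844
U's leaf is at depth 3, giving a 3-bit codeword.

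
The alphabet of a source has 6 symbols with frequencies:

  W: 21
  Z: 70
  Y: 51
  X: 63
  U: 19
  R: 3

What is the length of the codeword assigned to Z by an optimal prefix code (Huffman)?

Build the tree from the bottom:
combine R(3), U(19) → 22
combine W(21), 22 → 43
combine 43, Y(51) → 94
combine X(63), Z(70) → 133
combine 94, 133 → 227
The subtree containing Z is merged 2 times, so code length = 2.

2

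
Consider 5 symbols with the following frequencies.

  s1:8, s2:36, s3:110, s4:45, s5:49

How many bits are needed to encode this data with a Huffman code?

Greedily combine the two least-frequent nodes:
combine s1(8), s2(36) → 44
combine 44, s4(45) → 89
combine s5(49), 89 → 138
combine s3(110), 138 → 248
Total encoded bits = sum of merged weights = 44 + 89 + 138 + 248 = 519.

519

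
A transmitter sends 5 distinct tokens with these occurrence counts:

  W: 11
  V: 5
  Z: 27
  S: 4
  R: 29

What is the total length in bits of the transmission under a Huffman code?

152

Merge the two smallest weights repeatedly:
S(4) + V(5) → 9
9 + W(11) → 20
20 + Z(27) → 47
R(29) + 47 → 76
Each symbol's bit-cost is frequency × depth; summing gives 152 bits (equivalently 9 + 20 + 47 + 76).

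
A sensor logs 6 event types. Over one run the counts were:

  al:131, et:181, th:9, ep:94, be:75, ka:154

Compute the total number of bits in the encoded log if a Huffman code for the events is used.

1550

Build the Huffman tree bottom-up:
combine th(9), be(75) → 84
combine 84, ep(94) → 178
combine al(131), ka(154) → 285
combine 178, et(181) → 359
combine 285, 359 → 644
The encoded length is the sum of every internal node's weight: 84 + 178 + 285 + 359 + 644 = 1550 bits.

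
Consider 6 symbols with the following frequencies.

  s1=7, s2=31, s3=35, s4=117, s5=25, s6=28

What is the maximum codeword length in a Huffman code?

4

Merge the two lowest-weight nodes at each step:
combine s1(7), s5(25) → 32
combine s6(28), s2(31) → 59
combine 32, s3(35) → 67
combine 59, 67 → 126
combine s4(117), 126 → 243
Maximum depth reached is 4.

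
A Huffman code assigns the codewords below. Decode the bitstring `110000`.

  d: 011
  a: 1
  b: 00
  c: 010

aabb

Read left to right; each codeword is recognised as soon as it completes (prefix code):
  1→a | 1→a | 00→b | 00→b
Decoded message: aabb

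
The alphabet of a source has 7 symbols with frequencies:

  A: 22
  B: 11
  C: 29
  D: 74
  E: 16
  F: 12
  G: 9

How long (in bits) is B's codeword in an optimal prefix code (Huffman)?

4

Huffman merges, smallest pair first:
combine G(9), B(11) → 20
combine F(12), E(16) → 28
combine 20, A(22) → 42
combine 28, C(29) → 57
combine 42, 57 → 99
combine D(74), 99 → 173
The subtree containing B is merged 4 times, so code length = 4.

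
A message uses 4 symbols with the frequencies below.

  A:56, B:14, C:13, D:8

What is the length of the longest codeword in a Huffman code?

Merge the two lowest-weight nodes at each step:
merge D(8) and C(13): 21
merge B(14) and 21: 35
merge 35 and A(56): 91
Maximum depth reached is 3.

3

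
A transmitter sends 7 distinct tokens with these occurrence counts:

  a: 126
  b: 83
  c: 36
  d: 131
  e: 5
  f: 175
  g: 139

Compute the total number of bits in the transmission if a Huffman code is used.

Build the Huffman tree bottom-up:
merge e(5) and c(36): 41
merge 41 and b(83): 124
merge 124 and a(126): 250
merge d(131) and g(139): 270
merge f(175) and 250: 425
merge 270 and 425: 695
Total encoded bits = sum of merged weights = 41 + 124 + 250 + 270 + 425 + 695 = 1805.

1805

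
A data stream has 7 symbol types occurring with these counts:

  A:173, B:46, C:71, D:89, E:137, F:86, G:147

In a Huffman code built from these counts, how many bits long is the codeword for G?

Repeatedly merge the two smallest:
combine B(46), C(71) → 117
combine F(86), D(89) → 175
combine 117, E(137) → 254
combine G(147), A(173) → 320
combine 175, 254 → 429
combine 320, 429 → 749
The subtree containing G is merged 2 times, so code length = 2.

2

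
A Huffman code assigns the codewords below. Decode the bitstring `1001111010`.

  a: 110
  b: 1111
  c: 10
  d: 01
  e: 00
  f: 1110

cdfc

Read left to right; each codeword is recognised as soon as it completes (prefix code):
  10→c | 01→d | 1110→f | 10→c
Decoded message: cdfc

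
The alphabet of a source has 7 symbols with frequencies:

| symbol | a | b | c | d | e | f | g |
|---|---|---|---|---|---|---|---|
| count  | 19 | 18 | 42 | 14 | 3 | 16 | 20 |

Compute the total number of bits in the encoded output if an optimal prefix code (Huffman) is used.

351

Greedily combine the two least-frequent nodes:
e(3) + d(14) → 17
f(16) + 17 → 33
b(18) + a(19) → 37
g(20) + 33 → 53
37 + c(42) → 79
53 + 79 → 132
The encoded length is the sum of every internal node's weight: 17 + 33 + 37 + 53 + 79 + 132 = 351 bits.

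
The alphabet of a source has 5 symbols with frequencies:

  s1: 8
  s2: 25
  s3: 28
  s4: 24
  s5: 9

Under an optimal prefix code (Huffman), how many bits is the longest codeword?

Merge the two lowest-weight nodes at each step:
s1(8) + s5(9) → 17
17 + s4(24) → 41
s2(25) + s3(28) → 53
41 + 53 → 94
The first pair merged (s1, s5) ends up deepest, at depth 3.

3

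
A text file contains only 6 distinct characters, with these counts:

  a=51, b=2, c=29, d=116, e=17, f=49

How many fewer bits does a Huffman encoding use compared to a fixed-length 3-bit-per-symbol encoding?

216

Fixed-length: 3 bits × 264 symbols = 792 bits.
Huffman merges:
b(2) + e(17) → 19
19 + c(29) → 48
48 + f(49) → 97
a(51) + 97 → 148
d(116) + 148 → 264
Huffman total = 19 + 48 + 97 + 148 + 264 = 576 bits.
Saving = 792 − 576 = 216 bits.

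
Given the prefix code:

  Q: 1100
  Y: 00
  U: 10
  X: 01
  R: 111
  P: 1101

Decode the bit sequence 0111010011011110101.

Read left to right; each codeword is recognised as soon as it completes (prefix code):
  01→X | 1101→P | 00→Y | 1101→P | 111→R | 01→X | 01→X
Decoded message: XPYPRXX

XPYPRXX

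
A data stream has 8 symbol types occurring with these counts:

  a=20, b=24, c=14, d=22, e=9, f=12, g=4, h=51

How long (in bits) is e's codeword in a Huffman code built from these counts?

4

Build the tree from the bottom:
combine g(4), e(9) → 13
combine f(12), 13 → 25
combine c(14), a(20) → 34
combine d(22), b(24) → 46
combine 25, 34 → 59
combine 46, h(51) → 97
combine 59, 97 → 156
e sits 4 levels below the root, so its codeword is 4 bits.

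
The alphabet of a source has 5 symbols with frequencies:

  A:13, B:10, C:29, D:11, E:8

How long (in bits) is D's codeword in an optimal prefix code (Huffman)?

3

Huffman merges, smallest pair first:
merge E(8) and B(10): 18
merge D(11) and A(13): 24
merge 18 and 24: 42
merge C(29) and 42: 71
D sits 3 levels below the root, so its codeword is 3 bits.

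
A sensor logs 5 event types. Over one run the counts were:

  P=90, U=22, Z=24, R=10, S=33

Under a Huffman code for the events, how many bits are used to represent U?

Repeatedly merge the two smallest:
combine R(10), U(22) → 32
combine Z(24), 32 → 56
combine S(33), 56 → 89
combine 89, P(90) → 179
U's leaf is at depth 4, giving a 4-bit codeword.

4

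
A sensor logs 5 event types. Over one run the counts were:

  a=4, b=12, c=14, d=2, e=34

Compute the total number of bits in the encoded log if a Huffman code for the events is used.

Greedily combine the two least-frequent nodes:
combine d(2), a(4) → 6
combine 6, b(12) → 18
combine c(14), 18 → 32
combine 32, e(34) → 66
Each symbol's bit-cost is frequency × depth; summing gives 122 bits (equivalently 6 + 18 + 32 + 66).

122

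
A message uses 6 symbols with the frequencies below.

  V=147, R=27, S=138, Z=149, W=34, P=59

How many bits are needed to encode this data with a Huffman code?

1289

Build the Huffman tree bottom-up:
combine R(27), W(34) → 61
combine P(59), 61 → 120
combine 120, S(138) → 258
combine V(147), Z(149) → 296
combine 258, 296 → 554
Each symbol's bit-cost is frequency × depth; summing gives 1289 bits (equivalently 61 + 120 + 258 + 296 + 554).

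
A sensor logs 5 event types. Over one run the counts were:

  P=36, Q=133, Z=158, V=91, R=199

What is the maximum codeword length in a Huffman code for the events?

Merge the two lowest-weight nodes at each step:
P(36) + V(91) → 127
127 + Q(133) → 260
Z(158) + R(199) → 357
260 + 357 → 617
The rarest symbols sit at the bottom; the longest codeword is 3 bits.

3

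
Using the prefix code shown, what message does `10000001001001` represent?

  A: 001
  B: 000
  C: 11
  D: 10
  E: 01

DBAAA

Read left to right; each codeword is recognised as soon as it completes (prefix code):
  10→D | 000→B | 001→A | 001→A | 001→A
Decoded message: DBAAA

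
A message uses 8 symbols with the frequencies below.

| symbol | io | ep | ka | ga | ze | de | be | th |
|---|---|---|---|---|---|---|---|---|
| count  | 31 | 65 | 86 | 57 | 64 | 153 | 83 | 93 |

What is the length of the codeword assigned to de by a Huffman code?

2

Huffman merges, smallest pair first:
merge io(31) and ga(57): 88
merge ze(64) and ep(65): 129
merge be(83) and ka(86): 169
merge 88 and th(93): 181
merge 129 and de(153): 282
merge 169 and 181: 350
merge 282 and 350: 632
The subtree containing de is merged 2 times, so code length = 2.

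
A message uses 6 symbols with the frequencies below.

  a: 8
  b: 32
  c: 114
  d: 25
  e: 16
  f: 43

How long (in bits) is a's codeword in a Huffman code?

4

Build the tree from the bottom:
merge a(8) and e(16): 24
merge 24 and d(25): 49
merge b(32) and f(43): 75
merge 49 and 75: 124
merge c(114) and 124: 238
a sits 4 levels below the root, so its codeword is 4 bits.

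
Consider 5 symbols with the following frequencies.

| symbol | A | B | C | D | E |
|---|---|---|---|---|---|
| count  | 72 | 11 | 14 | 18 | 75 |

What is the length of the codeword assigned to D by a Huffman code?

3

Build the tree from the bottom:
merge B(11) and C(14): 25
merge D(18) and 25: 43
merge 43 and A(72): 115
merge E(75) and 115: 190
D's leaf is at depth 3, giving a 3-bit codeword.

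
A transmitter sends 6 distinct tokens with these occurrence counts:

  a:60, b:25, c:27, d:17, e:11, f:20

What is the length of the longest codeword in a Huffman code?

4

Merge the two lowest-weight nodes at each step:
merge e(11) and d(17): 28
merge f(20) and b(25): 45
merge c(27) and 28: 55
merge 45 and 55: 100
merge a(60) and 100: 160
The first pair merged (e, d) ends up deepest, at depth 4.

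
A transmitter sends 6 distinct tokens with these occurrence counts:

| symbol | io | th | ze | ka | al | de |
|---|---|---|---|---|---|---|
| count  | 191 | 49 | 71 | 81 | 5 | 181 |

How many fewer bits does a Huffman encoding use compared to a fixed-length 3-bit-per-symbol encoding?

399

Fixed-length: 3 bits × 578 symbols = 1734 bits.
Huffman merges:
merge al(5) and th(49): 54
merge 54 and ze(71): 125
merge ka(81) and 125: 206
merge de(181) and io(191): 372
merge 206 and 372: 578
Huffman total = 54 + 125 + 206 + 372 + 578 = 1335 bits.
Saving = 1734 − 1335 = 399 bits.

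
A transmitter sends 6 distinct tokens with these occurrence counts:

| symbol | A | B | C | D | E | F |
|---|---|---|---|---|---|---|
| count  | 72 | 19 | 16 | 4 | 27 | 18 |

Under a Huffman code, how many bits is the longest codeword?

4

Merge the two lowest-weight nodes at each step:
combine D(4), C(16) → 20
combine F(18), B(19) → 37
combine 20, E(27) → 47
combine 37, 47 → 84
combine A(72), 84 → 156
The first pair merged (D, C) ends up deepest, at depth 4.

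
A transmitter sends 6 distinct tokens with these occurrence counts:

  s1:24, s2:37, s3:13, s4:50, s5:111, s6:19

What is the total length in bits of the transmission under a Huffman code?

Build the Huffman tree bottom-up:
s3(13) + s6(19) → 32
s1(24) + 32 → 56
s2(37) + s4(50) → 87
56 + 87 → 143
s5(111) + 143 → 254
Each symbol's bit-cost is frequency × depth; summing gives 572 bits (equivalently 32 + 56 + 87 + 143 + 254).

572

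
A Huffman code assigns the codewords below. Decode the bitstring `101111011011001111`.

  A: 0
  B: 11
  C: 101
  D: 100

Read left to right; each codeword is recognised as soon as it completes (prefix code):
  101→C | 11→B | 101→C | 101→C | 100→D | 11→B | 11→B
Decoded message: CBCCDBB

CBCCDBB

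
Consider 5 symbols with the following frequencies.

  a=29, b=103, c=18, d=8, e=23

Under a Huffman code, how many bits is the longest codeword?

Merge the two lowest-weight nodes at each step:
merge d(8) and c(18): 26
merge e(23) and 26: 49
merge a(29) and 49: 78
merge 78 and b(103): 181
The first pair merged (d, c) ends up deepest, at depth 4.

4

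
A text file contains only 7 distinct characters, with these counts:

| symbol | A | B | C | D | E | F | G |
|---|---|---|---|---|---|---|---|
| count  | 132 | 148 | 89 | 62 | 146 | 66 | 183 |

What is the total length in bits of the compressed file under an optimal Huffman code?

2275

Merge the two smallest weights repeatedly:
merge D(62) and F(66): 128
merge C(89) and 128: 217
merge A(132) and E(146): 278
merge B(148) and G(183): 331
merge 217 and 278: 495
merge 331 and 495: 826
The encoded length is the sum of every internal node's weight: 128 + 217 + 278 + 331 + 495 + 826 = 2275 bits.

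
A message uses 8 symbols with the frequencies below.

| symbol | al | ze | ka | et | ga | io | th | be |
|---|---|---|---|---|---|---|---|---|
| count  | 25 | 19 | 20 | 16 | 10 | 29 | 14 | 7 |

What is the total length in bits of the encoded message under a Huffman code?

408

Build the Huffman tree bottom-up:
combine be(7), ga(10) → 17
combine th(14), et(16) → 30
combine 17, ze(19) → 36
combine ka(20), al(25) → 45
combine io(29), 30 → 59
combine 36, 45 → 81
combine 59, 81 → 140
Each symbol's bit-cost is frequency × depth; summing gives 408 bits (equivalently 17 + 30 + 36 + 45 + 59 + 81 + 140).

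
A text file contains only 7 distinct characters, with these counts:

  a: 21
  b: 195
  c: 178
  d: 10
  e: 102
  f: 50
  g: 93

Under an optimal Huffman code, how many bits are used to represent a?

Build the tree from the bottom:
d(10) + a(21) → 31
31 + f(50) → 81
81 + g(93) → 174
e(102) + 174 → 276
c(178) + b(195) → 373
276 + 373 → 649
The subtree containing a is merged 5 times, so code length = 5.

5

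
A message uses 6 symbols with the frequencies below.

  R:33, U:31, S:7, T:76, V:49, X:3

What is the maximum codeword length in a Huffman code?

Merge the two lowest-weight nodes at each step:
X(3) + S(7) → 10
10 + U(31) → 41
R(33) + 41 → 74
V(49) + 74 → 123
T(76) + 123 → 199
The rarest symbols sit at the bottom; the longest codeword is 5 bits.

5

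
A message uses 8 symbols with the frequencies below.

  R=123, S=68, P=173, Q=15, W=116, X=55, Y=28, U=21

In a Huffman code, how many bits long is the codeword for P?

2

Repeatedly merge the two smallest:
merge Q(15) and U(21): 36
merge Y(28) and 36: 64
merge X(55) and 64: 119
merge S(68) and W(116): 184
merge 119 and R(123): 242
merge P(173) and 184: 357
merge 242 and 357: 599
P's leaf is at depth 2, giving a 2-bit codeword.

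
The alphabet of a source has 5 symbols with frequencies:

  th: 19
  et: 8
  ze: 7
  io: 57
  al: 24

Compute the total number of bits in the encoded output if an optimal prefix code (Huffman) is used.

Build the Huffman tree bottom-up:
combine ze(7), et(8) → 15
combine 15, th(19) → 34
combine al(24), 34 → 58
combine io(57), 58 → 115
Each symbol's bit-cost is frequency × depth; summing gives 222 bits (equivalently 15 + 34 + 58 + 115).

222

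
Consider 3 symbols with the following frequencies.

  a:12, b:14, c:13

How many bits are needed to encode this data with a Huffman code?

Build the Huffman tree bottom-up:
a(12) + c(13) → 25
b(14) + 25 → 39
Each symbol's bit-cost is frequency × depth; summing gives 64 bits (equivalently 25 + 39).

64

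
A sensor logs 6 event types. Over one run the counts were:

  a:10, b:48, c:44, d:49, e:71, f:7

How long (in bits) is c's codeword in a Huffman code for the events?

3

Repeatedly merge the two smallest:
merge f(7) and a(10): 17
merge 17 and c(44): 61
merge b(48) and d(49): 97
merge 61 and e(71): 132
merge 97 and 132: 229
The subtree containing c is merged 3 times, so code length = 3.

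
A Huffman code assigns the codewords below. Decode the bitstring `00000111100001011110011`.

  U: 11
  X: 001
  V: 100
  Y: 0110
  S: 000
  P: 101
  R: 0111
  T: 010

SXUVXRVU

Read left to right; each codeword is recognised as soon as it completes (prefix code):
  000→S | 001→X | 11→U | 100→V | 001→X | 0111→R | 100→V | 11→U
Decoded message: SXUVXRVU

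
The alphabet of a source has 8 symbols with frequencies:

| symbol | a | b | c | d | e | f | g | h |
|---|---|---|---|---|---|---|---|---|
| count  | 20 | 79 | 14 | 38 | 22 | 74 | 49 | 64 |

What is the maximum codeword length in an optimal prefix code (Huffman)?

5

Merge the two lowest-weight nodes at each step:
merge c(14) and a(20): 34
merge e(22) and 34: 56
merge d(38) and g(49): 87
merge 56 and h(64): 120
merge f(74) and b(79): 153
merge 87 and 120: 207
merge 153 and 207: 360
The first pair merged (c, a) ends up deepest, at depth 5.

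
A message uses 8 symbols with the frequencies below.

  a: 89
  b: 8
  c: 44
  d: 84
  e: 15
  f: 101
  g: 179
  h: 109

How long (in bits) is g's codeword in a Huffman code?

Huffman merges, smallest pair first:
b(8) + e(15) → 23
23 + c(44) → 67
67 + d(84) → 151
a(89) + f(101) → 190
h(109) + 151 → 260
g(179) + 190 → 369
260 + 369 → 629
The subtree containing g is merged 2 times, so code length = 2.

2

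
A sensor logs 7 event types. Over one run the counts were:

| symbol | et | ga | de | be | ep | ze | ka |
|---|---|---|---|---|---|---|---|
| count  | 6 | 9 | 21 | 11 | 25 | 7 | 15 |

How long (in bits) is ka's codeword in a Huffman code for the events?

Repeatedly merge the two smallest:
merge et(6) and ze(7): 13
merge ga(9) and be(11): 20
merge 13 and ka(15): 28
merge 20 and de(21): 41
merge ep(25) and 28: 53
merge 41 and 53: 94
ka's leaf is at depth 3, giving a 3-bit codeword.

3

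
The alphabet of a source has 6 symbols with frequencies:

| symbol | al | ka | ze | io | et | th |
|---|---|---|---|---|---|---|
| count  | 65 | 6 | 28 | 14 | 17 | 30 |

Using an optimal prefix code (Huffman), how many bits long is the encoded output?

370

Build the Huffman tree bottom-up:
merge ka(6) and io(14): 20
merge et(17) and 20: 37
merge ze(28) and th(30): 58
merge 37 and 58: 95
merge al(65) and 95: 160
The encoded length is the sum of every internal node's weight: 20 + 37 + 58 + 95 + 160 = 370 bits.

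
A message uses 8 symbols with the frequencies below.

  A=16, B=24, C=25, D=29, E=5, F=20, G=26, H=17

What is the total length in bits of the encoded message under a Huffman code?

478

Build the Huffman tree bottom-up:
combine E(5), A(16) → 21
combine H(17), F(20) → 37
combine 21, B(24) → 45
combine C(25), G(26) → 51
combine D(29), 37 → 66
combine 45, 51 → 96
combine 66, 96 → 162
Total encoded bits = sum of merged weights = 21 + 37 + 45 + 51 + 66 + 96 + 162 = 478.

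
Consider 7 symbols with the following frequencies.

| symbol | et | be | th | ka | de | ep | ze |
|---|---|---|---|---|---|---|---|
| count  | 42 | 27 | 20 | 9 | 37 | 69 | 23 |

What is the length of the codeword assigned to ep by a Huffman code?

Huffman merges, smallest pair first:
combine ka(9), th(20) → 29
combine ze(23), be(27) → 50
combine 29, de(37) → 66
combine et(42), 50 → 92
combine 66, ep(69) → 135
combine 92, 135 → 227
The subtree containing ep is merged 2 times, so code length = 2.

2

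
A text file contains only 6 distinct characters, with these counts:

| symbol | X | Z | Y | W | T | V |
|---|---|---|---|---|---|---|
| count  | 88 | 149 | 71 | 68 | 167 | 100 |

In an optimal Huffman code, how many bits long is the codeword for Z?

Build the tree from the bottom:
combine W(68), Y(71) → 139
combine X(88), V(100) → 188
combine 139, Z(149) → 288
combine T(167), 188 → 355
combine 288, 355 → 643
Z's leaf is at depth 2, giving a 2-bit codeword.

2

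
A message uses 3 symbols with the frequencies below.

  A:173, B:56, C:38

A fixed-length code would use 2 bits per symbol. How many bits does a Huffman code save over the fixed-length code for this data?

Fixed-length: 2 bits × 267 symbols = 534 bits.
Huffman merges:
merge C(38) and B(56): 94
merge 94 and A(173): 267
Huffman total = 94 + 267 = 361 bits.
Saving = 534 − 361 = 173 bits.

173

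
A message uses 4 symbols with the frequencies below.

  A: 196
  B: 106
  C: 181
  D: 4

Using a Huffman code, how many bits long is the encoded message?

Merge the two smallest weights repeatedly:
combine D(4), B(106) → 110
combine 110, C(181) → 291
combine A(196), 291 → 487
Each symbol's bit-cost is frequency × depth; summing gives 888 bits (equivalently 110 + 291 + 487).

888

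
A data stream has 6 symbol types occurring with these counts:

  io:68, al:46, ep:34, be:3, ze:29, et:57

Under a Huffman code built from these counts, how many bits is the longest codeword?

4

Merge the two lowest-weight nodes at each step:
be(3) + ze(29) → 32
32 + ep(34) → 66
al(46) + et(57) → 103
66 + io(68) → 134
103 + 134 → 237
The first pair merged (be, ze) ends up deepest, at depth 4.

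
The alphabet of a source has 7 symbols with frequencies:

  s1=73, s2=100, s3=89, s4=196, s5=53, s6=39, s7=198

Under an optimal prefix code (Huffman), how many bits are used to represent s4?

2

Repeatedly merge the two smallest:
combine s6(39), s5(53) → 92
combine s1(73), s3(89) → 162
combine 92, s2(100) → 192
combine 162, 192 → 354
combine s4(196), s7(198) → 394
combine 354, 394 → 748
s4 sits 2 levels below the root, so its codeword is 2 bits.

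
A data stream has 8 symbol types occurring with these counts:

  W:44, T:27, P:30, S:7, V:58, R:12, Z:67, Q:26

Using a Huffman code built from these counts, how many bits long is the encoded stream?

Greedily combine the two least-frequent nodes:
merge S(7) and R(12): 19
merge 19 and Q(26): 45
merge T(27) and P(30): 57
merge W(44) and 45: 89
merge 57 and V(58): 115
merge Z(67) and 89: 156
merge 115 and 156: 271
Each symbol's bit-cost is frequency × depth; summing gives 752 bits (equivalently 19 + 45 + 57 + 89 + 115 + 156 + 271).

752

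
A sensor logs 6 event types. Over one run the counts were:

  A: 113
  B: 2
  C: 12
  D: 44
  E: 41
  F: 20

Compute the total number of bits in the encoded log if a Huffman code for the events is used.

474

Greedily combine the two least-frequent nodes:
B(2) + C(12) → 14
14 + F(20) → 34
34 + E(41) → 75
D(44) + 75 → 119
A(113) + 119 → 232
Each symbol's bit-cost is frequency × depth; summing gives 474 bits (equivalently 14 + 34 + 75 + 119 + 232).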